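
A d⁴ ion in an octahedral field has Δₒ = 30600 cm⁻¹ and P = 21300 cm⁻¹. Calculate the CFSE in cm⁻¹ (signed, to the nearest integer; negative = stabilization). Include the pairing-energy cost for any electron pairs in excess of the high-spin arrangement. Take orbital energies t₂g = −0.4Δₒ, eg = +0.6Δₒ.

-27660

Here Δₒ > P (30600 > 21300), so the low-spin state is favoured.
That gives t₂g⁴ eg⁰.
Orbital CFSE = -1.6Δₒ = -1.6 × 30600 = -48960 cm⁻¹.
Excess pairs vs high-spin: 1 − 0 = 1; pairing cost = +21300 cm⁻¹.
Net CFSE = -48960 + 21300 = -27660 cm⁻¹.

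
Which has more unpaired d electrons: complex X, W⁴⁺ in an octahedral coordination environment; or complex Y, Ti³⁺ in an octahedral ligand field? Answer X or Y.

X

X: W sits in group 6; removing 4 electrons leaves W⁴⁺ with 6 − 4 = 2 d electrons; t₂g² eg⁰ → 2 unpaired.
Y: Group 4 minus oxidation state +3 gives a d¹ configuration for Ti³⁺; t2g^1 e_g^0 → 1 unpaired.
So X has more unpaired electrons.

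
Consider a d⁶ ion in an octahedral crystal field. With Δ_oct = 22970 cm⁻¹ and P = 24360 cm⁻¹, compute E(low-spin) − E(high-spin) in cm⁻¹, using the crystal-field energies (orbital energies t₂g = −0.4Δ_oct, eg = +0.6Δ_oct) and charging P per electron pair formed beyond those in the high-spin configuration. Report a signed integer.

2780

High-spin: t₂g⁴ eg², CFSE = -0.4Δ_oct = -9188 cm⁻¹.
Low-spin: t₂g⁶ eg⁰, orbital CFSE = -2.4Δ_oct = -55128 cm⁻¹; plus 2 excess pairs × P = +48720 cm⁻¹; total -6408 cm⁻¹.
Thus E(LS) − E(HS) = 2780 cm⁻¹.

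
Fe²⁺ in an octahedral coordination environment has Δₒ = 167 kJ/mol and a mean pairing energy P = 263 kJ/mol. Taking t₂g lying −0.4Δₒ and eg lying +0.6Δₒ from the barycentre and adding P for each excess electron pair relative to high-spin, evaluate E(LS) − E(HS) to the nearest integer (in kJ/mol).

192

Fe sits in group 8; removing 2 electrons leaves Fe²⁺ with 8 − 2 = 6 d electrons.
High-spin d⁶ fills as t₂g⁴ eg² with CFSE 4(−0.4) + 2(+0.6) = -0.4Δₒ = -67 kJ/mol.
For low-spin the configuration is t₂g⁶ eg⁰: orbital energy -2.4 × 167 = -401 kJ/mol, and 2 additional pairs relative to high-spin add 526 kJ/mol, giving 125 kJ/mol.
Thus E(LS) − E(HS) = 192 kJ/mol.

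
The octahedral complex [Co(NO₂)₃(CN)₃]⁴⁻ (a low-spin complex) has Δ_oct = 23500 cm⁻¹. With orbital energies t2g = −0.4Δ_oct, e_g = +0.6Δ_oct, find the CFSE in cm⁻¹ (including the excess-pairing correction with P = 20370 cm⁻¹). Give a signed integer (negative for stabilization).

-21930

Ligand charges: 3×(-1) from NO₂⁻ and 3×(-1) from CN⁻ sum to -6; with overall charge -4, Co is +2.
Group 9 minus oxidation state +2 gives a d⁷ configuration for Co²⁺.
Configuration: t2g^6 e_g^1.
The orbital stabilization is -1.8Δ_oct = -1.8 × 23500 = -42300 cm⁻¹.
Pairing penalty: 3 pairs vs 2 in the high-spin reference → 1 extra × P = 20370 cm⁻¹.
Net CFSE = -42300 + 20370 = -21930 cm⁻¹.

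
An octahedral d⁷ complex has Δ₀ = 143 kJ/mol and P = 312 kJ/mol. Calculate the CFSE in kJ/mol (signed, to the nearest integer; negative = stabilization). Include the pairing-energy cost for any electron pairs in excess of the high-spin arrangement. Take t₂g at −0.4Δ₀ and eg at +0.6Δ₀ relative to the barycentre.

Δ₀ < P, so pairing is avoided: the ground state is high-spin.
Filling d⁷ accordingly: t₂g⁵ eg².
Orbital CFSE = -0.8Δ₀ = -0.8 × 143 = -114 kJ/mol.
High-spin has no excess pairs, so no pairing correction applies.

-114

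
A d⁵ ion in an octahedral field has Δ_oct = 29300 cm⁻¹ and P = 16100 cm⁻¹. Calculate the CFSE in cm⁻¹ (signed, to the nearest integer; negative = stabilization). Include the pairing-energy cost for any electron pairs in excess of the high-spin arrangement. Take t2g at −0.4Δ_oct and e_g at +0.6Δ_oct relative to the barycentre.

-26400

Since Δ_oct = 29300 cm⁻¹ > P = 16100 cm⁻¹, the complex adopts the low-spin configuration.
Configuration: t2g^5 e_g^0.
Orbital CFSE = -2.0Δ_oct = -2.0 × 29300 = -58600 cm⁻¹.
Excess pairs vs high-spin: 2 − 0 = 2; pairing cost = +32200 cm⁻¹.
Net CFSE = -58600 + 32200 = -26400 cm⁻¹.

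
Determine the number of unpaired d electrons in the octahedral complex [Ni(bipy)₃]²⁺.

bipy is neutral, so the +2 overall charge sits on Ni: oxidation state +2.
Group 10 minus oxidation state +2 gives a d⁸ configuration for Ni²⁺.
Configuration: t₂g⁶ eg², giving 2 unpaired electrons.

2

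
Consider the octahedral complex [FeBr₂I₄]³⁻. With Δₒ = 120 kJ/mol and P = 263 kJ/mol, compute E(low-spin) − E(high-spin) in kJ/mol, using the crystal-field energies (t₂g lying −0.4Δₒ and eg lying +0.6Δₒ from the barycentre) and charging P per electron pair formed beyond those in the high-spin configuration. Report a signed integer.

286

Ligand charges: 2×(-1) from Br⁻ and 4×(-1) from I⁻ sum to -6; with overall charge -3, Fe is +3.
Fe is in group 8, so Fe³⁺ is d⁵ (8 − 3 = 5).
High-spin: t₂g³ eg², CFSE = 0.0Δₒ = 0 kJ/mol.
Low-spin t₂g⁵ eg⁰ gives -2.0Δₒ = -240 kJ/mol, but forming 2 extra pairs costs 2P = 526 kJ/mol, so E(LS) = -240 + 526 = 286 kJ/mol.
E(LS) − E(HS) = 286 − (0) = 286 kJ/mol.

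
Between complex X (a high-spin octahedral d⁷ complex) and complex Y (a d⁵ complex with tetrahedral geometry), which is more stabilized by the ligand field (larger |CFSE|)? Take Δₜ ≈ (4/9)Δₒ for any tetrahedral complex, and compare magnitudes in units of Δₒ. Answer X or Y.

X: t2g^5 e_g^2, CFSE = -0.8Δₒ.
Y: Tetrahedral splitting is small, so the complex is high-spin; e² t₂³, CFSE = 0.0Δₜ ≈ 0.00Δₒ.
So X has the larger |CFSE|.

X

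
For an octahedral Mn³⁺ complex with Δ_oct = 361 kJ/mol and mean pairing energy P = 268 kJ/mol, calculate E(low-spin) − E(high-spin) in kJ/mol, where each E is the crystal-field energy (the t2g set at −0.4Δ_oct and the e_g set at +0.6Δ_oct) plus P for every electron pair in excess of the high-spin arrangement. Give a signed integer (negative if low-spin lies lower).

Mn is in group 7, so Mn³⁺ is d⁴ (7 − 3 = 4).
High-spin: t2g^3 e_g^1, CFSE = -0.6Δ_oct = -217 kJ/mol.
Low-spin: t2g^4 e_g^0, orbital CFSE = -1.6Δ_oct = -578 kJ/mol; plus 1 excess pair × P = +268 kJ/mol; total -310 kJ/mol.
The difference is -310 − (-217) = -93 kJ/mol, so low-spin lies lower.

-93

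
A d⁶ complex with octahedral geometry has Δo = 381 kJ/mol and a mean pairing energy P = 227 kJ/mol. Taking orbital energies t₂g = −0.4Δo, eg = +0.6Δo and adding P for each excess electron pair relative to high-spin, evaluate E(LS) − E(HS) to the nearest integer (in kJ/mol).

In the high-spin limit (t₂g⁴ eg²) the orbital term is -0.4Δo = -152 kJ/mol, with no excess pairing.
Low-spin: t₂g⁶ eg⁰, orbital CFSE = -2.4Δo = -914 kJ/mol; plus 2 excess pairs × P = +454 kJ/mol; total -460 kJ/mol.
Thus E(LS) − E(HS) = -308 kJ/mol.

-308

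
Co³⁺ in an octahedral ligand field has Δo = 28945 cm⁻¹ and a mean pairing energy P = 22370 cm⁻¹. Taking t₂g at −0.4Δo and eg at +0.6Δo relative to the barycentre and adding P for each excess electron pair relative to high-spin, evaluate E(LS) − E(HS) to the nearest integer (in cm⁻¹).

Co is in group 9, so Co³⁺ is d⁶ (9 − 3 = 6).
High-spin: t₂g⁴ eg², CFSE = -0.4Δo = -11578 cm⁻¹.
For low-spin the configuration is t₂g⁶ eg⁰: orbital energy -2.4 × 28945 = -69468 cm⁻¹, and 2 additional pairs relative to high-spin add 44740 cm⁻¹, giving -24728 cm⁻¹.
The difference is -24728 − (-11578) = -13150 cm⁻¹, so low-spin lies lower.

-13150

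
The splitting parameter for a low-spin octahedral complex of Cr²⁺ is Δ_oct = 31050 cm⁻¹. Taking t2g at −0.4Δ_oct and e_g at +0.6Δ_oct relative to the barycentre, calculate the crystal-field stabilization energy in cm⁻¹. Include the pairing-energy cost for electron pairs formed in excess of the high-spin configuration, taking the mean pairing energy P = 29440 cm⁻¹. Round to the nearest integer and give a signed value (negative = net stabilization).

Group 6 minus oxidation state +2 gives a d⁴ configuration for Cr²⁺.
The d⁴ electrons fill as t2g^4 e_g^0.
Orbital CFSE = 4(-0.4) + 0(0.6) = -1.6Δ_oct = -1.6 × 31050 = -49680 cm⁻¹.
Pairing penalty: 1 pair vs 0 in the high-spin reference → 1 extra × P = 29440 cm⁻¹.
Net CFSE = -49680 + 29440 = -20240 cm⁻¹.

-20240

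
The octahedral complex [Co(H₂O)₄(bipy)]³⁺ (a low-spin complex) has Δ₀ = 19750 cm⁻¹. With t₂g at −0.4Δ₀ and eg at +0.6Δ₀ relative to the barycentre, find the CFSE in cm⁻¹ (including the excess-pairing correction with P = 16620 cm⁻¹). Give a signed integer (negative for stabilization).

-14160

Ligand charges: 4×(+0) from H₂O and 1×(+0) from bipy sum to +0; with overall charge +3, Co is +3.
Co is in group 9, so Co³⁺ is d⁶ (9 − 3 = 6).
Electron filling gives t₂g⁶ eg⁰.
Orbital CFSE = 6(-0.4) + 0(0.6) = -2.4Δ₀ = -2.4 × 19750 = -47400 cm⁻¹.
Pairing penalty: 3 pairs vs 1 in the high-spin reference → 2 extra × P = 33240 cm⁻¹.
Overall CFSE = -47400 + 33240 = -14160 cm⁻¹.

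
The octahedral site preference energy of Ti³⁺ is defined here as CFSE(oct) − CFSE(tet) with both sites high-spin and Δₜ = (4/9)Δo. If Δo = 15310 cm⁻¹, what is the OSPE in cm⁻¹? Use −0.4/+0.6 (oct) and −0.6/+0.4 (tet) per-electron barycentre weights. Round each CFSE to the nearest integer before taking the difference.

-2041

Ti sits in group 4; removing 3 electrons leaves Ti³⁺ with 4 − 3 = 1 d electrons.
Octahedral high-spin t₂g¹ eg⁰: CFSE = -0.4 × 15310 = -6124 cm⁻¹.
Tetrahedral e¹ t₂⁰ gives -0.6Δₜ = -0.6 × (4/9) × 15310 = -4083 cm⁻¹.
OSPE = -6124 − (-4083) = -2041 cm⁻¹.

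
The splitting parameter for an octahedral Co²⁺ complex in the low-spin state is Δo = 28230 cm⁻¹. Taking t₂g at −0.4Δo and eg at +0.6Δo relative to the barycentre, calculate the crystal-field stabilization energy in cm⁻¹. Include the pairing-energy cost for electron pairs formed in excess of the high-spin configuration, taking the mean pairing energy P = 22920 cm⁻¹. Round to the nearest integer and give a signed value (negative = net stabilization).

Co is in group 9, so Co²⁺ is d⁷ (9 − 2 = 7).
Configuration: t₂g⁶ eg¹.
Orbital CFSE = 6(-0.4) + 1(0.6) = -1.8Δo = -1.8 × 28230 = -50814 cm⁻¹.
High-spin d⁷ would be t₂g⁵ eg² with 2 pairs; low-spin has 3, so 1 excess pair costs +1P = +22920 cm⁻¹.
Net CFSE = -50814 + 22920 = -27894 cm⁻¹.

-27894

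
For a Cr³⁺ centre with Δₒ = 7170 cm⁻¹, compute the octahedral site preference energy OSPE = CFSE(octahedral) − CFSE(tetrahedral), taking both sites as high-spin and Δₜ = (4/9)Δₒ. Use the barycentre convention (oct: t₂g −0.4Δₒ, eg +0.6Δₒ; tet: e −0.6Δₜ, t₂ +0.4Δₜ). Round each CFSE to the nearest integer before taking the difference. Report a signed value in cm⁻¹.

-6055

Cr sits in group 6; removing 3 electrons leaves Cr³⁺ with 6 − 3 = 3 d electrons.
Octahedral (high-spin): t2g^3 e_g^0, CFSE = 3(−0.4) + 0(+0.6) = -1.2Δₒ = -1.2 × 7170 = -8604 cm⁻¹.
Tetrahedral: e^2 t2^1, CFSE = 2(−0.6) + 1(+0.4) = -0.8Δₜ = -0.8 × (4/9) × 7170 = -2549 cm⁻¹.
OSPE = CFSE(oct) − CFSE(tet) = -8604 − (-2549) = -6055 cm⁻¹.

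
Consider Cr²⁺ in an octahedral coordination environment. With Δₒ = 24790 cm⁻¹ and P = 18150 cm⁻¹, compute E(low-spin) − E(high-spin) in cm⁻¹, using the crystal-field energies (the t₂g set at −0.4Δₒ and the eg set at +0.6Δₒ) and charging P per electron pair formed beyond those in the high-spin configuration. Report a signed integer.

Cr sits in group 6; removing 2 electrons leaves Cr²⁺ with 6 − 2 = 4 d electrons.
High-spin d⁴ fills as t₂g³ eg¹ with CFSE 3(−0.4) + 1(+0.6) = -0.6Δₒ = -14874 cm⁻¹.
Low-spin: t₂g⁴ eg⁰, orbital CFSE = -1.6Δₒ = -39664 cm⁻¹; plus 1 excess pair × P = +18150 cm⁻¹; total -21514 cm⁻¹.
E(LS) − E(HS) = -21514 − (-14874) = -6640 cm⁻¹.

-6640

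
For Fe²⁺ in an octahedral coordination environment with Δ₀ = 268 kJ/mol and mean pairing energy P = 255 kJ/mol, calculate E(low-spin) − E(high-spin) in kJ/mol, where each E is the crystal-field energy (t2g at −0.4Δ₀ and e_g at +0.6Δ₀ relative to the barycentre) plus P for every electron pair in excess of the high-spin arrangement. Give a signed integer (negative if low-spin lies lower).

-26

Group 8 minus oxidation state +2 gives a d⁶ configuration for Fe²⁺.
High-spin: t2g^4 e_g^2, CFSE = -0.4Δ₀ = -107 kJ/mol.
For low-spin the configuration is t2g^6 e_g^0: orbital energy -2.4 × 268 = -643 kJ/mol, and 2 additional pairs relative to high-spin add 510 kJ/mol, giving -133 kJ/mol.
The difference is -133 − (-107) = -26 kJ/mol, so low-spin lies lower.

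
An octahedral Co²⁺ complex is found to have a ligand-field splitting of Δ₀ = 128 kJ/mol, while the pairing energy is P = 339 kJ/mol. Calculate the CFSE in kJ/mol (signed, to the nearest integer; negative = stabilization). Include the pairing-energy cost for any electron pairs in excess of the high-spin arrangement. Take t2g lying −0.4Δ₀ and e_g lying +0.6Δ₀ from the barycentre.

Co sits in group 9; removing 2 electrons leaves Co²⁺ with 9 − 2 = 7 d electrons.
Here Δ₀ < P (128 < 339), so the high-spin state is favoured.
That gives t2g^5 e_g^2.
Orbital CFSE = -0.8Δ₀ = -0.8 × 128 = -102 kJ/mol.
High-spin has no excess pairs, so no pairing correction applies.

-102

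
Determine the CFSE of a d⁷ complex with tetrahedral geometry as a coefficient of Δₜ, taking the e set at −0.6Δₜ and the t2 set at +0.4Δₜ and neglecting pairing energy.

Tetrahedral fields are weak (Δₜ ≈ 4/9 Δₒ), so electrons fill high-spin.
Configuration: e^4 t2^3.
CFSE = 4(-0.6Δₜ) + 3(0.4Δₜ) = -2.4Δₜ + 1.2Δₜ = -1.2Δₜ.

-1.2 Δₜ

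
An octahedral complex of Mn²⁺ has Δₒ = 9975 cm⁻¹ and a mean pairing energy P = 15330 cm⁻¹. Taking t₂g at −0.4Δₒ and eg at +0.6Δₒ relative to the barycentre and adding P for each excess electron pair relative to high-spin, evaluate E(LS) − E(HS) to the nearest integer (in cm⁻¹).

Mn²⁺: group 7, so d-count = 7 − 2 = 5.
High-spin: t₂g³ eg², CFSE = 0.0Δₒ = 0 cm⁻¹.
Low-spin t₂g⁵ eg⁰ gives -2.0Δₒ = -19950 cm⁻¹, but forming 2 extra pairs costs 2P = 30660 cm⁻¹, so E(LS) = -19950 + 30660 = 10710 cm⁻¹.
The difference is 10710 − (0) = 10710 cm⁻¹, so high-spin lies lower.

10710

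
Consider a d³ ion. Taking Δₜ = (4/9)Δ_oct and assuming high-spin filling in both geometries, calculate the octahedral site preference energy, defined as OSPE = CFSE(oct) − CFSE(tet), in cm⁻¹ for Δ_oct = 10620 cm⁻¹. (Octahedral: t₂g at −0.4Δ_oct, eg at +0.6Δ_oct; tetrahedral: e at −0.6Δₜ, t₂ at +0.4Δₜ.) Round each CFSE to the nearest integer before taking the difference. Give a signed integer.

-8968

In an octahedral site d³ (HS) is t₂g³ eg⁰, giving CFSE(oct) = -1.2Δ_oct = -12744 cm⁻¹.
In a tetrahedral site the filling is e² t₂¹: CFSE(tet) = -0.8Δₜ = -0.8 × (4/9)(10620) = -3776 cm⁻¹.
OSPE = CFSE(oct) − CFSE(tet) = -12744 − (-3776) = -8968 cm⁻¹.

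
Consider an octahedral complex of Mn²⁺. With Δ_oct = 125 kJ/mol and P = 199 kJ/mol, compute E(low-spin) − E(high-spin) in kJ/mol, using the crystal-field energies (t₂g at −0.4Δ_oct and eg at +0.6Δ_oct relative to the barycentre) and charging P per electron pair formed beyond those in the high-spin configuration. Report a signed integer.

148

Mn is in group 7, so Mn²⁺ is d⁵ (7 − 2 = 5).
In the high-spin limit (t₂g³ eg²) the orbital term is 0.0Δ_oct = 0 kJ/mol, with no excess pairing.
For low-spin the configuration is t₂g⁵ eg⁰: orbital energy -2.0 × 125 = -250 kJ/mol, and 2 additional pairs relative to high-spin add 398 kJ/mol, giving 148 kJ/mol.
The difference is 148 − (0) = 148 kJ/mol, so high-spin lies lower.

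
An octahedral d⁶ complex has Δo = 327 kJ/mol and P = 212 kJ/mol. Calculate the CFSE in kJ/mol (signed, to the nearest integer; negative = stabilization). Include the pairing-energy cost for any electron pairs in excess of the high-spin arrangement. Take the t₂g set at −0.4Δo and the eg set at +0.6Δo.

Since Δo = 327 kJ/mol > P = 212 kJ/mol, the complex adopts the low-spin configuration.
That gives t₂g⁶ eg⁰.
Orbital CFSE = -2.4Δo = -2.4 × 327 = -785 kJ/mol.
Excess pairs vs high-spin: 3 − 1 = 2; pairing cost = +424 kJ/mol.
Net CFSE = -785 + 424 = -361 kJ/mol.

-361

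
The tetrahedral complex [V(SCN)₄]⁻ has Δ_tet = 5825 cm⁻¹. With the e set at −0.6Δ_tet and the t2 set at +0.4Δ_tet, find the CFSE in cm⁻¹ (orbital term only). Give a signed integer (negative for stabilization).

-6990

Each SCN⁻ contributes -1; 4 × (-1) = -4. With overall charge -1, V is in the +3 oxidation state.
V³⁺: group 5, so d-count = 5 − 3 = 2.
Tetrahedral splitting is small, so the complex is high-spin.
Configuration: e^2 t2^0.
CFSE(orbital) = 2×(-0.6Δ_tet) + 0×(0.4Δ_tet) = -1.2Δ_tet; with Δ_tet = 5825 cm⁻¹ that is -6990 cm⁻¹.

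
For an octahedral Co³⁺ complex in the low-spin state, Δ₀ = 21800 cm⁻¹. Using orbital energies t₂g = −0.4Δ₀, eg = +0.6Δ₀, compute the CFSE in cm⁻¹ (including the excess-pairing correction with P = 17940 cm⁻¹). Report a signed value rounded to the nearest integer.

Co sits in group 9; removing 3 electrons leaves Co³⁺ with 9 − 3 = 6 d electrons.
Electron filling gives t₂g⁶ eg⁰.
Orbital CFSE = 6(-0.4) + 0(0.6) = -2.4Δ₀ = -2.4 × 21800 = -52320 cm⁻¹.
High-spin d⁶ would be t₂g⁴ eg² with 1 pair; low-spin has 3, so 2 excess pairs cost +2P = +35880 cm⁻¹.
Combining: -52320 + 35880 = -16440 cm⁻¹.

-16440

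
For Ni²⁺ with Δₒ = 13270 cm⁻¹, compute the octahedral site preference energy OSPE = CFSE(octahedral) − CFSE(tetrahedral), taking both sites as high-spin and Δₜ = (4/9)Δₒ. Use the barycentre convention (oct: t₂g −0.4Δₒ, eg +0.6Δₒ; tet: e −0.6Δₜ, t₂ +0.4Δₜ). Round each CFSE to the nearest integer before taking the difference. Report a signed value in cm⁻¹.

Group 10 minus oxidation state +2 gives a d⁸ configuration for Ni²⁺.
Octahedral high-spin t2g^6 e_g^2: CFSE = -1.2 × 13270 = -15924 cm⁻¹.
Tetrahedral: e^4 t2^4, CFSE = 4(−0.6) + 4(+0.4) = -0.8Δₜ = -0.8 × (4/9) × 13270 = -4718 cm⁻¹.
OSPE = CFSE(oct) − CFSE(tet) = -15924 − (-4718) = -11206 cm⁻¹.

-11206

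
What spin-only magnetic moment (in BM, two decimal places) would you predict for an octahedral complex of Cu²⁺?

1.73 BM

Cu sits in group 11; removing 2 electrons leaves Cu²⁺ with 11 − 2 = 9 d electrons.
Configuration: t2g^6 e_g^3 → 1 unpaired electron.
μ(spin-only) = √[1(1+2)] = √3 ≈ 1.73 BM.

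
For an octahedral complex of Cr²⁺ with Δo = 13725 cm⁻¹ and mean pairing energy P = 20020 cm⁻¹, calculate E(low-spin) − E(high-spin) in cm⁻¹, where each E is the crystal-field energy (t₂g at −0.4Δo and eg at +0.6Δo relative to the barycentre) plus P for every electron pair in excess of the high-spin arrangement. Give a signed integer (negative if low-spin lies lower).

Cr sits in group 6; removing 2 electrons leaves Cr²⁺ with 6 − 2 = 4 d electrons.
In the high-spin limit (t₂g³ eg¹) the orbital term is -0.6Δo = -8235 cm⁻¹, with no excess pairing.
Low-spin: t₂g⁴ eg⁰, orbital CFSE = -1.6Δo = -21960 cm⁻¹; plus 1 excess pair × P = +20020 cm⁻¹; total -1940 cm⁻¹.
The difference is -1940 − (-8235) = 6295 cm⁻¹, so high-spin lies lower.

6295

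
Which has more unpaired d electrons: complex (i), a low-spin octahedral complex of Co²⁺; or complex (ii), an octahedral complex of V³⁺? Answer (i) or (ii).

(ii)

(i): Co is in group 9, so Co²⁺ is d⁷ (9 − 2 = 7); t2g^6 e_g^1 → 1 unpaired.
(ii): V is in group 5, so V³⁺ is d² (5 − 3 = 2); For octahedral d² the high- and low-spin configurations coincide; t₂g² eg⁰ → 2 unpaired.
So (ii) has more unpaired electrons.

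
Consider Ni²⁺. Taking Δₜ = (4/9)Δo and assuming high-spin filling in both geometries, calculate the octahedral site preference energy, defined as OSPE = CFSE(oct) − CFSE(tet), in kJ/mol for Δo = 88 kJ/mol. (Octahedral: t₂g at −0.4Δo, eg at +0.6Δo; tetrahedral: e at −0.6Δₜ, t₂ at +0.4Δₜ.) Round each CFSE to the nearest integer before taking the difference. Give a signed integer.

-75

Ni²⁺: group 10, so d-count = 10 − 2 = 8.
Octahedral (high-spin): t₂g⁶ eg², CFSE = 6(−0.4) + 2(+0.6) = -1.2Δo = -1.2 × 88 = -106 kJ/mol.
Tetrahedral e⁴ t₂⁴ gives -0.8Δₜ = -0.8 × (4/9) × 88 = -31 kJ/mol.
Subtracting, OSPE = -106 − (-31) = -75 kJ/mol.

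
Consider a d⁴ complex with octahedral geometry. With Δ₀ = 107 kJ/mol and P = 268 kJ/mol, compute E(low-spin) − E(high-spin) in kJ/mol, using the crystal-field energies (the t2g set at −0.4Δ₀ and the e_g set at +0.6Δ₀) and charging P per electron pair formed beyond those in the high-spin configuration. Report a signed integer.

161

High-spin: t2g^3 e_g^1, CFSE = -0.6Δ₀ = -64 kJ/mol.
For low-spin the configuration is t2g^4 e_g^0: orbital energy -1.6 × 107 = -171 kJ/mol, and 1 additional pair relative to high-spin adds 268 kJ/mol, giving 97 kJ/mol.
Thus E(LS) − E(HS) = 161 kJ/mol.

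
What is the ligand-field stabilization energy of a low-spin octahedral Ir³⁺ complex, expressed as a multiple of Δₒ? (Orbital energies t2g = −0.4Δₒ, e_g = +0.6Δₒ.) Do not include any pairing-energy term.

-2.4 Δₒ

Group 9 minus oxidation state +3 gives a d⁶ configuration for Ir³⁺.
Configuration: t2g^6 e_g^0.
CFSE = 6(-0.4Δₒ) + 0(0.6Δₒ) = -2.4Δₒ + 0.0Δₒ = -2.4Δₒ.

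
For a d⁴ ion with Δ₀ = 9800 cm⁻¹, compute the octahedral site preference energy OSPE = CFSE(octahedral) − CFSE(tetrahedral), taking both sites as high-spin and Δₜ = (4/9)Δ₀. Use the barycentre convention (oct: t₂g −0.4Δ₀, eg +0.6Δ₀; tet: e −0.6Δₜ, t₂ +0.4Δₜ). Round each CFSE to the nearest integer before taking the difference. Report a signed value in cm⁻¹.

In an octahedral site d⁴ (HS) is t₂g³ eg¹, giving CFSE(oct) = -0.6Δ₀ = -5880 cm⁻¹.
In a tetrahedral site the filling is e² t₂²: CFSE(tet) = -0.4Δₜ = -0.4 × (4/9)(9800) = -1742 cm⁻¹.
OSPE = CFSE(oct) − CFSE(tet) = -5880 − (-1742) = -4138 cm⁻¹.

-4138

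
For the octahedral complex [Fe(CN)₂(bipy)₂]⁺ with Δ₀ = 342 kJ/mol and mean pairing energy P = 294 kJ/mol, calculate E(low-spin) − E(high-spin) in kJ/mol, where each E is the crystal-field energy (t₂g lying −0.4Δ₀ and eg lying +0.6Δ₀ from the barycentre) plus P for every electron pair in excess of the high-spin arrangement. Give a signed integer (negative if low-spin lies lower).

-96

Ligand charges: 2×(-1) from CN⁻ and 2×(+0) from bipy sum to -2; with overall charge +1, Fe is +3.
Fe sits in group 8; removing 3 electrons leaves Fe³⁺ with 8 − 3 = 5 d electrons.
High-spin d⁵ fills as t₂g³ eg² with CFSE 3(−0.4) + 2(+0.6) = 0.0Δ₀ = 0 kJ/mol.
Low-spin: t₂g⁵ eg⁰, orbital CFSE = -2.0Δ₀ = -684 kJ/mol; plus 2 excess pairs × P = +588 kJ/mol; total -96 kJ/mol.
Thus E(LS) − E(HS) = -96 kJ/mol.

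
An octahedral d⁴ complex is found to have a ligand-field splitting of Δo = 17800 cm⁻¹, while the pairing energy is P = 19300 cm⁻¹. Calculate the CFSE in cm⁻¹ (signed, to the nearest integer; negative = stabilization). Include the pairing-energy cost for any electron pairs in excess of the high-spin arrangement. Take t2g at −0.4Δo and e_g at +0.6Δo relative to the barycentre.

-10680

Since Δo = 17800 cm⁻¹ < P = 19300 cm⁻¹, the complex adopts the high-spin configuration.
Configuration: t2g^3 e_g^1.
Orbital CFSE = -0.6Δo = -0.6 × 17800 = -10680 cm⁻¹.
High-spin has no excess pairs, so no pairing correction applies.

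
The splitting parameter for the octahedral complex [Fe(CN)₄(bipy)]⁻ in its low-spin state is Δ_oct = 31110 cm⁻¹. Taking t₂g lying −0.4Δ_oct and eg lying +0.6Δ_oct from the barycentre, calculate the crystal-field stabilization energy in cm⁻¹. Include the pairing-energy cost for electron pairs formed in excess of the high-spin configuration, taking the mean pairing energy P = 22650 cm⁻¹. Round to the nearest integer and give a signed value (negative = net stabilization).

Ligand charges: 4×(-1) from CN⁻ and 1×(+0) from bipy sum to -4; with overall charge -1, Fe is +3.
Fe sits in group 8; removing 3 electrons leaves Fe³⁺ with 8 − 3 = 5 d electrons.
Configuration: t₂g⁵ eg⁰.
The orbital stabilization is -2.0Δ_oct = -2.0 × 31110 = -62220 cm⁻¹.
High-spin d⁵ would be t₂g³ eg² with 0 pairs; low-spin has 2, so 2 excess pairs cost +2P = +45300 cm⁻¹.
Overall CFSE = -62220 + 45300 = -16920 cm⁻¹.

-16920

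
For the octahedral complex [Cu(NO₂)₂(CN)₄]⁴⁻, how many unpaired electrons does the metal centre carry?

1

Ligand charges: 2×(-1) from NO₂⁻ and 4×(-1) from CN⁻ sum to -6; with overall charge -4, Cu is +2.
Group 11 minus oxidation state +2 gives a d⁹ configuration for Cu²⁺.
Configuration: t₂g⁶ eg³, giving 1 unpaired electron.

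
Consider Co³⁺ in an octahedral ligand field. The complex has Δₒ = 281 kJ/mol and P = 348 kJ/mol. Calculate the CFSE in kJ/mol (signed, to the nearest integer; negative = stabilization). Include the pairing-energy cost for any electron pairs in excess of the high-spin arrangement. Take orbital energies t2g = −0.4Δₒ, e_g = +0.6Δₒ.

-112

Co³⁺: group 9, so d-count = 9 − 3 = 6.
Δₒ < P, so pairing is avoided: the ground state is high-spin.
Configuration: t2g^4 e_g^2.
Orbital CFSE = -0.4Δₒ = -0.4 × 281 = -112 kJ/mol.
High-spin has no excess pairs, so no pairing correction applies.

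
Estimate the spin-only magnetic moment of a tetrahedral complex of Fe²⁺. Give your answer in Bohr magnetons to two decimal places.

4.90 Bohr magnetons

Group 8 minus oxidation state +2 gives a d⁶ configuration for Fe²⁺.
Tetrahedral fields are weak (Δₜ ≈ 4/9 Δₒ), so electrons fill high-spin.
Configuration: e^3 t2^3 → 4 unpaired electrons.
μ(spin-only) = √[4(4+2)] = √24 ≈ 4.90 Bohr magnetons.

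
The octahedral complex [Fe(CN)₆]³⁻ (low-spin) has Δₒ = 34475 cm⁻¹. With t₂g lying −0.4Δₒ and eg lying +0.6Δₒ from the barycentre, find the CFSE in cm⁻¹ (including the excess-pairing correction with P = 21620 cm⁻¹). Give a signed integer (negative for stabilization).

Each CN⁻ contributes -1; 6 × (-1) = -6. With overall charge -3, Fe is in the +3 oxidation state.
Group 8 minus oxidation state +3 gives a d⁵ configuration for Fe³⁺.
The d⁵ electrons fill as t₂g⁵ eg⁰.
The orbital stabilization is -2.0Δₒ = -2.0 × 34475 = -68950 cm⁻¹.
Pairing penalty: 2 pairs vs 0 in the high-spin reference → 2 extra × P = 43240 cm⁻¹.
Overall CFSE = -68950 + 43240 = -25710 cm⁻¹.

-25710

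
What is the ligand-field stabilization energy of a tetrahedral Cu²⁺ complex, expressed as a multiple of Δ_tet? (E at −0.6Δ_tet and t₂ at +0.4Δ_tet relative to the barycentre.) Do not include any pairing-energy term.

-0.4 Δ_tet

Cu²⁺: group 11, so d-count = 11 − 2 = 9.
Tetrahedral fields are weak (Δₜ ≈ 4/9 Δₒ), so electrons fill high-spin.
Configuration: e⁴ t₂⁵.
CFSE = 4(-0.6Δ_tet) + 5(0.4Δ_tet) = -2.4Δ_tet + 2.0Δ_tet = -0.4Δ_tet.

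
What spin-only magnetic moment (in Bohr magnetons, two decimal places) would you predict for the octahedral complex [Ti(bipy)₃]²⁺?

2.83 Bohr magnetons

bipy is neutral, so the +2 overall charge sits on Ti: oxidation state +2.
Group 4 minus oxidation state +2 gives a d² configuration for Ti²⁺.
For octahedral d² the high- and low-spin configurations coincide.
Configuration: t₂g² eg⁰ → 2 unpaired electrons.
μ(spin-only) = √[2(2+2)] = √8 ≈ 2.83 Bohr magnetons.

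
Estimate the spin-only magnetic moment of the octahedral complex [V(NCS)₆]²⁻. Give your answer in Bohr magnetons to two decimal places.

1.73 Bohr magnetons

Each NCS⁻ contributes -1; 6 × (-1) = -6. With overall charge -2, V is in the +4 oxidation state.
V sits in group 5; removing 4 electrons leaves V⁴⁺ with 5 − 4 = 1 d electrons.
Configuration: t₂g¹ eg⁰ → 1 unpaired electron.
μ(spin-only) = √[1(1+2)] = √3 ≈ 1.73 Bohr magnetons.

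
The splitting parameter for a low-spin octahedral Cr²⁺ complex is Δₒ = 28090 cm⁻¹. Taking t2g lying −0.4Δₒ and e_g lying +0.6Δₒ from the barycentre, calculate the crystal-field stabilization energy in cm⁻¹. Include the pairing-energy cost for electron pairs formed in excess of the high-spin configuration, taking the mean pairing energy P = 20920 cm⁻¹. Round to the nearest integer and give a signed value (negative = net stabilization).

Cr²⁺: group 6, so d-count = 6 − 2 = 4.
Configuration: t2g^4 e_g^0.
The orbital stabilization is -1.6Δₒ = -1.6 × 28090 = -44944 cm⁻¹.
Pairing penalty: 1 pair vs 0 in the high-spin reference → 1 extra × P = 20920 cm⁻¹.
Overall CFSE = -44944 + 20920 = -24024 cm⁻¹.

-24024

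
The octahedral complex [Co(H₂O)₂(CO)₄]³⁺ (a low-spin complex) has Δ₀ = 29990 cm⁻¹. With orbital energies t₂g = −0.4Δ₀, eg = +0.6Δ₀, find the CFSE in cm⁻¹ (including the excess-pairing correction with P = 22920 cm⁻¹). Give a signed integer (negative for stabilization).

-26136

Ligand charges: 2×(+0) from H₂O and 4×(+0) from CO sum to +0; with overall charge +3, Co is +3.
Group 9 minus oxidation state +3 gives a d⁶ configuration for Co³⁺.
The d⁶ electrons fill as t₂g⁶ eg⁰.
Orbital CFSE = 6(-0.4) + 0(0.6) = -2.4Δ₀ = -2.4 × 29990 = -71976 cm⁻¹.
High-spin d⁶ would be t₂g⁴ eg² with 1 pair; low-spin has 3, so 2 excess pairs cost +2P = +45840 cm⁻¹.
Combining: -71976 + 45840 = -26136 cm⁻¹.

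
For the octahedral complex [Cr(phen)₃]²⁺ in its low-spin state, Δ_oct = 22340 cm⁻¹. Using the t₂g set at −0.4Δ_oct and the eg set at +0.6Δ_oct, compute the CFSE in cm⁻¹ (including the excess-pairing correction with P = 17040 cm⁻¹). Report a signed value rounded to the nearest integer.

-18704

phen is neutral, so the +2 overall charge sits on Cr: oxidation state +2.
Cr is in group 6, so Cr²⁺ is d⁴ (6 − 2 = 4).
Electron filling gives t₂g⁴ eg⁰.
The orbital stabilization is -1.6Δ_oct = -1.6 × 22340 = -35744 cm⁻¹.
High-spin d⁴ would be t₂g³ eg¹ with 0 pairs; low-spin has 1, so 1 excess pair costs +1P = +17040 cm⁻¹.
Combining: -35744 + 17040 = -18704 cm⁻¹.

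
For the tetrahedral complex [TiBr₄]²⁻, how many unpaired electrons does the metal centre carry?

Each Br⁻ contributes -1; 4 × (-1) = -4. With overall charge -2, Ti is in the +2 oxidation state.
Ti sits in group 4; removing 2 electrons leaves Ti²⁺ with 4 − 2 = 2 d electrons.
With tetrahedral geometry the complex is necessarily high-spin.
Configuration: e^2 t2^0, giving 2 unpaired electrons.

2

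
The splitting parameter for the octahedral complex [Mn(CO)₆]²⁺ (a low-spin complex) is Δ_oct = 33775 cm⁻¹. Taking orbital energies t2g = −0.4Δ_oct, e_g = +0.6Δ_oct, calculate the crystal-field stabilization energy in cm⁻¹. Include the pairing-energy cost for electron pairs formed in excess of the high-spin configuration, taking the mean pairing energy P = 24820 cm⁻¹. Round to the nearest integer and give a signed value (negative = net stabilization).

-17910

CO is neutral, so the +2 overall charge sits on Mn: oxidation state +2.
Mn sits in group 7; removing 2 electrons leaves Mn²⁺ with 7 − 2 = 5 d electrons.
Electron filling gives t2g^5 e_g^0.
CFSE(orbital) = 5×(-0.4Δ_oct) + 0×(0.6Δ_oct) = -2.0Δ_oct; with Δ_oct = 33775 cm⁻¹ that is -67550 cm⁻¹.
Pairing penalty: 2 pairs vs 0 in the high-spin reference → 2 extra × P = 49640 cm⁻¹.
Overall CFSE = -67550 + 49640 = -17910 cm⁻¹.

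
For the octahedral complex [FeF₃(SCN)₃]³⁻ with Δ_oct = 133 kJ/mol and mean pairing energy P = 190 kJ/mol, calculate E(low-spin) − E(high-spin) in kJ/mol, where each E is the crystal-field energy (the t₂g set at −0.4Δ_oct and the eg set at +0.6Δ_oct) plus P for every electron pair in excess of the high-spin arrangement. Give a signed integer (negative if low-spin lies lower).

114

Ligand charges: 3×(-1) from F⁻ and 3×(-1) from SCN⁻ sum to -6; with overall charge -3, Fe is +3.
Fe sits in group 8; removing 3 electrons leaves Fe³⁺ with 8 − 3 = 5 d electrons.
High-spin d⁵ fills as t₂g³ eg² with CFSE 3(−0.4) + 2(+0.6) = 0.0Δ_oct = 0 kJ/mol.
Low-spin: t₂g⁵ eg⁰, orbital CFSE = -2.0Δ_oct = -266 kJ/mol; plus 2 excess pairs × P = +380 kJ/mol; total 114 kJ/mol.
E(LS) − E(HS) = 114 − (0) = 114 kJ/mol.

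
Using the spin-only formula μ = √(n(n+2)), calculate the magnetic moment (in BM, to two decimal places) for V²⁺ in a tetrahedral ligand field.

3.87 BM

V²⁺: group 5, so d-count = 5 − 2 = 3.
With tetrahedral geometry the complex is necessarily high-spin.
Configuration: e² t₂¹ → 3 unpaired electrons.
μ(spin-only) = √[3(3+2)] = √15 ≈ 3.87 BM.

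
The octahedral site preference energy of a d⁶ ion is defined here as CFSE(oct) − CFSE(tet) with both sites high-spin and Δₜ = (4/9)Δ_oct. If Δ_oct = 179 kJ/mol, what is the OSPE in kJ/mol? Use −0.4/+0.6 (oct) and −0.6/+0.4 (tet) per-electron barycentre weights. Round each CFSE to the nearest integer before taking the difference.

-24

Octahedral high-spin t₂g⁴ eg²: CFSE = -0.4 × 179 = -72 kJ/mol.
Tetrahedral e³ t₂³ gives -0.6Δₜ = -0.6 × (4/9) × 179 = -48 kJ/mol.
Subtracting, OSPE = -72 − (-48) = -24 kJ/mol.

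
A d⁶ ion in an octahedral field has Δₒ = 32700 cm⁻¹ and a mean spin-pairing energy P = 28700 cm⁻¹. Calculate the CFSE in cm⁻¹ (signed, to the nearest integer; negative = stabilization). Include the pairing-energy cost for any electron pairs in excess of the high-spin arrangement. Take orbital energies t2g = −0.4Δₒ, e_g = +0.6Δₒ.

-21080

Since Δₒ = 32700 cm⁻¹ > P = 28700 cm⁻¹, the complex adopts the low-spin configuration.
Configuration: t2g^6 e_g^0.
Orbital CFSE = -2.4Δₒ = -2.4 × 32700 = -78480 cm⁻¹.
Excess pairs vs high-spin: 3 − 1 = 2; pairing cost = +57400 cm⁻¹.
Net CFSE = -78480 + 57400 = -21080 cm⁻¹.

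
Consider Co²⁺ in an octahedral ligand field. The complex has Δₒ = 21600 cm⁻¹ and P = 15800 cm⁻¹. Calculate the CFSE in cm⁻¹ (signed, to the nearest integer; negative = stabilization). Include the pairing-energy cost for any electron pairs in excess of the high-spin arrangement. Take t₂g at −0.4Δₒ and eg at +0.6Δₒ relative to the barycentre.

-23080

Group 9 minus oxidation state +2 gives a d⁷ configuration for Co²⁺.
Since Δₒ = 21600 cm⁻¹ > P = 15800 cm⁻¹, the complex adopts the low-spin configuration.
Filling d⁷ accordingly: t₂g⁶ eg¹.
Orbital CFSE = -1.8Δₒ = -1.8 × 21600 = -38880 cm⁻¹.
Excess pairs vs high-spin: 3 − 2 = 1; pairing cost = +15800 cm⁻¹.
Net CFSE = -38880 + 15800 = -23080 cm⁻¹.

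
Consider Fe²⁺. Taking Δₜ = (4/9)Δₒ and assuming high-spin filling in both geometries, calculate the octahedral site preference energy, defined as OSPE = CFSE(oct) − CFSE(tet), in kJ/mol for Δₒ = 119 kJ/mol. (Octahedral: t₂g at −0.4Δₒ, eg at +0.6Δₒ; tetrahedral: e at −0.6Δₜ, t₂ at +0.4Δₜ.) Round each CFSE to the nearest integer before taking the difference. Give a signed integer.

Group 8 minus oxidation state +2 gives a d⁶ configuration for Fe²⁺.
Octahedral (high-spin): t₂g⁴ eg², CFSE = 4(−0.4) + 2(+0.6) = -0.4Δₒ = -0.4 × 119 = -48 kJ/mol.
In a tetrahedral site the filling is e³ t₂³: CFSE(tet) = -0.6Δₜ = -0.6 × (4/9)(119) = -32 kJ/mol.
OSPE = CFSE(oct) − CFSE(tet) = -48 − (-32) = -16 kJ/mol.

-16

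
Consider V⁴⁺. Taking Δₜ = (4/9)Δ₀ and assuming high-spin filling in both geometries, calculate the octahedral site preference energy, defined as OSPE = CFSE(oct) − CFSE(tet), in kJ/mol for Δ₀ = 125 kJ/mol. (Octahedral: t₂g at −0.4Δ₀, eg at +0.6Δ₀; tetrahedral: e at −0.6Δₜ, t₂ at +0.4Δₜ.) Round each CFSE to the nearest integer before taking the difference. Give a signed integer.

-17

V is in group 5, so V⁴⁺ is d¹ (5 − 4 = 1).
Octahedral high-spin t2g^1 e_g^0: CFSE = -0.4 × 125 = -50 kJ/mol.
Tetrahedral e^1 t2^0 gives -0.6Δₜ = -0.6 × (4/9) × 125 = -33 kJ/mol.
Subtracting, OSPE = -50 − (-33) = -17 kJ/mol.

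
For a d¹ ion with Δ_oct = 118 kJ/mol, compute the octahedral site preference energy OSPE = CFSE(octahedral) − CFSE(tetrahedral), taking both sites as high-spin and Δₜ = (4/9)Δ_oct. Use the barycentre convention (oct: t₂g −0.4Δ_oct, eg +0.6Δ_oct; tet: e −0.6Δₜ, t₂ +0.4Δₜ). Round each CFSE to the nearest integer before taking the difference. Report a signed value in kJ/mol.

Octahedral high-spin t₂g¹ eg⁰: CFSE = -0.4 × 118 = -47 kJ/mol.
In a tetrahedral site the filling is e¹ t₂⁰: CFSE(tet) = -0.6Δₜ = -0.6 × (4/9)(118) = -31 kJ/mol.
OSPE = -47 − (-31) = -16 kJ/mol.

-16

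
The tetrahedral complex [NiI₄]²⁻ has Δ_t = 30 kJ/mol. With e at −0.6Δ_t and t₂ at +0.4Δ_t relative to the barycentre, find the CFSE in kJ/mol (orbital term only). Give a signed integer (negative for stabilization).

Each I⁻ contributes -1; 4 × (-1) = -4. With overall charge -2, Ni is in the +2 oxidation state.
Ni is in group 10, so Ni²⁺ is d⁸ (10 − 2 = 8).
With tetrahedral geometry the complex is necessarily high-spin.
Electron filling gives e⁴ t₂⁴.
Orbital CFSE = 4(-0.6) + 4(0.4) = -0.8Δ_t = -0.8 × 30 = -24 kJ/mol.

-24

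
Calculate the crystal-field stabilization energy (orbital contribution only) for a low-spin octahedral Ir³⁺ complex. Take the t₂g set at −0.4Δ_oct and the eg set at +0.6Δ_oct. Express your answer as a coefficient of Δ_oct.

Group 9 minus oxidation state +3 gives a d⁶ configuration for Ir³⁺.
Configuration: t₂g⁶ eg⁰.
CFSE = 6(-0.4Δ_oct) + 0(0.6Δ_oct) = -2.4Δ_oct + 0.0Δ_oct = -2.4Δ_oct.

-2.4 Δ_oct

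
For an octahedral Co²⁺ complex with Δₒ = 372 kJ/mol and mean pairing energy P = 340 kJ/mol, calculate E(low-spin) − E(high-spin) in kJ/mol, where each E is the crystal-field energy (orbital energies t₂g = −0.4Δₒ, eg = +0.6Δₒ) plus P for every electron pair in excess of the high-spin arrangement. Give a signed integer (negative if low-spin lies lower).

Group 9 minus oxidation state +2 gives a d⁷ configuration for Co²⁺.
High-spin: t₂g⁵ eg², CFSE = -0.8Δₒ = -298 kJ/mol.
Low-spin: t₂g⁶ eg¹, orbital CFSE = -1.8Δₒ = -670 kJ/mol; plus 1 excess pair × P = +340 kJ/mol; total -330 kJ/mol.
Thus E(LS) − E(HS) = -32 kJ/mol.

-32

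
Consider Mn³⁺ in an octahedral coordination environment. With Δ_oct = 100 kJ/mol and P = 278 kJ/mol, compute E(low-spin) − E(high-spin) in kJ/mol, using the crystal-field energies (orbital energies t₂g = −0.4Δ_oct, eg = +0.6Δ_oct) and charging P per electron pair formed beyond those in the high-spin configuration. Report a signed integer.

Mn³⁺: group 7, so d-count = 7 − 3 = 4.
In the high-spin limit (t₂g³ eg¹) the orbital term is -0.6Δ_oct = -60 kJ/mol, with no excess pairing.
For low-spin the configuration is t₂g⁴ eg⁰: orbital energy -1.6 × 100 = -160 kJ/mol, and 1 additional pair relative to high-spin adds 278 kJ/mol, giving 118 kJ/mol.
E(LS) − E(HS) = 118 − (-60) = 178 kJ/mol.

178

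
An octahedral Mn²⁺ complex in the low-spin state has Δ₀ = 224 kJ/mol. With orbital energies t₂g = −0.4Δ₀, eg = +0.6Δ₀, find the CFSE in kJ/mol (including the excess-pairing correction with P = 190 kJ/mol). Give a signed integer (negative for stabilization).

Mn²⁺: group 7, so d-count = 7 − 2 = 5.
The d⁵ electrons fill as t₂g⁵ eg⁰.
CFSE(orbital) = 5×(-0.4Δ₀) + 0×(0.6Δ₀) = -2.0Δ₀; with Δ₀ = 224 kJ/mol that is -448 kJ/mol.
High-spin d⁵ would be t₂g³ eg² with 0 pairs; low-spin has 2, so 2 excess pairs cost +2P = +380 kJ/mol.
Net CFSE = -448 + 380 = -68 kJ/mol.

-68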